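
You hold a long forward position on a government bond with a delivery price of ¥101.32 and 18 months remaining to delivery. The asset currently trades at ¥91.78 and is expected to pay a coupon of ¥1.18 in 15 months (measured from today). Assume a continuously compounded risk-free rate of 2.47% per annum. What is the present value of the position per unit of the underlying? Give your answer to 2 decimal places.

PV(remaining coupons) I = 1.18·e^(−0.0247·15/12) = 1.1441
Current forward F = (S − I)·e^(rT) = (91.78 − 1.1441)·e^(0.0247·18/12) = 90.6359 × 1.037745 = 94.0570
Value (long) = (F − K)·e^(−rT) = (94.0570 − 101.32) × 0.963628 = -6.9988
Value = -¥7.00

-¥7.00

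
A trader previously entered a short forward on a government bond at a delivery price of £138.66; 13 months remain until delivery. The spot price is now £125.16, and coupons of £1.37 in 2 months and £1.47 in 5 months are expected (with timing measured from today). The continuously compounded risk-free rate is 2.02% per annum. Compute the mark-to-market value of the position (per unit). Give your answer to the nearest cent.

PV(remaining coupons) I = 1.37·e^(−0.0202·2/12) + 1.47·e^(−0.0202·5/12) = 2.8231
Current forward F = (S − I)·e^(rT) = (125.16 − 2.8231)·e^(0.0202·13/12) = 122.3369 × 1.022125 = 125.0436
Value (long) = (F − K)·e^(−rT) = (125.0436 − 138.66) × 0.978354 = -13.3217
Short position value = −(long value) = £13.32

£13.32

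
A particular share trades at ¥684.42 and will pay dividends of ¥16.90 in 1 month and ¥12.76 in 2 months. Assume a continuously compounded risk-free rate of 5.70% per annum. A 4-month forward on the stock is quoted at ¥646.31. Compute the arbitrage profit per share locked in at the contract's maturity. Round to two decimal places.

PV(dividends) I = 16.90·e^(−0.0570·1/12) + 12.76·e^(−0.0570·2/12) = 29.4593
Fair forward F* = (S − I)·e^(rT) = (684.42 − 29.4593)·e^0.019000 = 654.9607 × 1.019182 = 667.5242
Market ¥646.31 < fair 667.5242: forward underpriced → reverse cash-and-carry (short the stock, invest proceeds at r, pay the dividends, go long the forward).
Profit at T = |F_mkt − F*| = |646.31 − 667.5242| = ¥21.21 per share

¥21.21 per share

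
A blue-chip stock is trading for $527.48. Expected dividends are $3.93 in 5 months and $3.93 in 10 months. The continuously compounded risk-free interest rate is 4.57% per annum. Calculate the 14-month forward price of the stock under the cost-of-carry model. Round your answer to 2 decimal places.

$548.31

PV(dividends) I = 3.93·e^(−0.0457·5/12) + 3.93·e^(−0.0457·10/12)
I = 3.8559 + 3.7831 = 7.6390
F = (S − I)·e^(rT) = (527.48 − 7.6390) · e^(0.0457·14/12)
= 519.8410 · e^0.053317 = 519.8410 × 1.054764 = $548.31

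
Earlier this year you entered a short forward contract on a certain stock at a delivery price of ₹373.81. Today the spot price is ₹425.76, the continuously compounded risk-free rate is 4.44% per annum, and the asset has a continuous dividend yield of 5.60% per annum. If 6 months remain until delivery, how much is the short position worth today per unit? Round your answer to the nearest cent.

Current fair forward for the remaining 6 months: F = S·e^((r − q)·T), (r − q) = 0.0444 − 0.0560 = -0.0116
F = 425.76 · e^(-0.0116 × 6/12) = 425.76 × 0.994217 = 423.2978
Value of long forward = (F − K)·e^(−rT) = (423.2978 − 373.81) · e^(−0.0444·6/12)
= 49.4878 × 0.978045 = 48.40
Short position value = −(long value) = -₹48.40

-₹48.40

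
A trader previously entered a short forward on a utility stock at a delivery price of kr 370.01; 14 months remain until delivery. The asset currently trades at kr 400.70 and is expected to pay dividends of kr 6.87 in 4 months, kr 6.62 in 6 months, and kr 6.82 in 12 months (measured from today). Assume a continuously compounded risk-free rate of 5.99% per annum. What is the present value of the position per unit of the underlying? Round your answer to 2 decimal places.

-kr 36.08

PV(remaining dividends) I = 6.87·e^(−0.0599·4/12) + 6.62·e^(−0.0599·6/12) + 6.82·e^(−0.0599·12/12) = 19.5823
Current forward F = (S − I)·e^(rT) = (400.70 − 19.5823)·e^(0.0599·14/12) = 381.1177 × 1.072383 = 408.7041
Value (long) = (F − K)·e^(−rT) = (408.7041 − 370.01) × 0.932503 = 36.0824
Short position value = −(long value) = -kr 36.08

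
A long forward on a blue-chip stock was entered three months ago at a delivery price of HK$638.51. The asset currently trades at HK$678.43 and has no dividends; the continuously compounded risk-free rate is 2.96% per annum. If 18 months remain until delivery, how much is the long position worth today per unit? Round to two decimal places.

Current fair forward for the remaining 18 months: F = S·e^(r·T), r = 0.0296
F = 678.43 · e^(0.0296 × 18/12) = 678.43 × 1.045400 = 709.2307
Value of long forward = (F − K)·e^(−rT) = (709.2307 − 638.51) · e^(−0.0296·18/12)
= 70.7207 × 0.956571 = 67.65

HK$67.65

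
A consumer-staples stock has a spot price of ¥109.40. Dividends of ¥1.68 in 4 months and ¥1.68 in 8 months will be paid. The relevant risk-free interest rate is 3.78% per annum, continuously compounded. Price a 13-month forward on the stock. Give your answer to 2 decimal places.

¥110.54

PV(dividends) I = 1.68·e^(−0.0378·4/12) + 1.68·e^(−0.0378·8/12)
I = 1.6590 + 1.6382 = 3.2972
F = (S − I)·e^(rT) = (109.40 − 3.2972) · e^(0.0378·13/12)
= 106.1028 · e^0.040950 = 106.1028 × 1.041800 = ¥110.54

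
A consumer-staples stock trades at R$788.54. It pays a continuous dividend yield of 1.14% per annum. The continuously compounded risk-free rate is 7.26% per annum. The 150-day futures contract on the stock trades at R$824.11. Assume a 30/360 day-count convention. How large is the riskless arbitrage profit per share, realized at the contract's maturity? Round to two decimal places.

Fair futures: F* = S·e^(carry·T), with carry = (r − q) = 0.0726 − 0.0114 = 0.0612
F* = 788.54 · e^(0.0612 × 150/360) = 788.54 · e^0.025500 = 788.54 × 1.025828 = R$808.9064
Market R$824.11 > fair R$808.9064: forward overpriced → cash-and-carry (buy spot, short the forward).
At maturity, profit = |F_mkt − F*| = |824.11 − 808.9064| = R$15.20 per share

R$15.20 per share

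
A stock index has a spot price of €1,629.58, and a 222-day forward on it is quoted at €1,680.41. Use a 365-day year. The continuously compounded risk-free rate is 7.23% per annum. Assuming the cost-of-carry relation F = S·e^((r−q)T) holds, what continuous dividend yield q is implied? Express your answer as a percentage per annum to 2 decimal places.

2.18%

From F = S·e^((r−q)T): (r − q) = ln(F/S)/T
ln(1680.41/1629.58) = ln(1.031192) = 0.030715
(r − q) = 0.030715 / (222/365) = 0.050500
q = r − ln(F/S)/T = 0.0723 − 0.050500 = 0.021800
q = 2.18%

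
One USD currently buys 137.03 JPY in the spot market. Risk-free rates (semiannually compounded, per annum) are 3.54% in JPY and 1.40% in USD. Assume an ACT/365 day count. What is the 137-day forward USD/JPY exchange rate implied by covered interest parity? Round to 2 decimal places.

By covered interest parity, F = S · (1+r_JPY/2)^(2T) / (1+r_USD/2)^(2T)
= 137.03 × 1.013258 / 1.005250 = 137.03 × 1.007966
F = 138.12 JPY per USD

138.12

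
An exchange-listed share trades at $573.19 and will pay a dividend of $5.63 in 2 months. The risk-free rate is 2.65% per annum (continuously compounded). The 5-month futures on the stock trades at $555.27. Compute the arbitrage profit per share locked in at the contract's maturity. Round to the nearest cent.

PV(dividends) I = 5.63·e^(−0.0265·2/12) = 5.6052
Fair futures F* = (S − I)·e^(rT) = (573.19 − 5.6052)·e^0.011042 = 567.5848 × 1.011103 = 573.8867
Market $555.27 < fair 573.8867: forward underpriced → reverse cash-and-carry (short the stock, invest proceeds at r, pay the dividends, go long the forward).
Profit at T = |F_mkt − F*| = |555.27 − 573.8867| = $18.62 per share

$18.62 per share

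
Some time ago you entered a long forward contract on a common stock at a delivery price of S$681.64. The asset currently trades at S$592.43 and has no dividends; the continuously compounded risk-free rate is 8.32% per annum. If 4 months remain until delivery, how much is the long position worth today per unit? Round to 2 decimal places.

-S$70.57

Current fair forward for the remaining 4 months: F = S·e^(r·T), r = 0.0832
F = 592.43 · e^(0.0832 × 4/12) = 592.43 × 1.028121 = 609.0897
Value of long forward = (F − K)·e^(−rT) = (609.0897 − 681.64) · e^(−0.0832·4/12)
= -72.5503 × 0.972648 = -70.57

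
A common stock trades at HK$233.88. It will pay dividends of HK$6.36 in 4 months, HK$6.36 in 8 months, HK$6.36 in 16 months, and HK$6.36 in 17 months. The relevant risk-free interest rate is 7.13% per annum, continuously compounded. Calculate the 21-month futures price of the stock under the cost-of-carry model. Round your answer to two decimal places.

HK$237.99

PV(dividends) I = 6.36·e^(−0.0713·4/12) + 6.36·e^(−0.0713·8/12) + 6.36·e^(−0.0713·16/12) + 6.36·e^(−0.0713·17/12)
I = 6.2106 + 6.0648 + 5.7832 + 5.7490 = 23.8076
F = (S − I)·e^(rT) = (233.88 − 23.8076) · e^(0.0713·21/12)
= 210.0724 · e^0.124775 = 210.0724 × 1.132894 = HK$237.99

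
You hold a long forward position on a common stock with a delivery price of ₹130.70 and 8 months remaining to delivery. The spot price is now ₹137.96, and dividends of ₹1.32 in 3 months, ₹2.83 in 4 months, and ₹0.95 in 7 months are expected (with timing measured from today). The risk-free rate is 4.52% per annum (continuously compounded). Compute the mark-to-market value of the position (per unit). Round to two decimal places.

PV(remaining dividends) I = 1.32·e^(−0.0452·3/12) + 2.83·e^(−0.0452·4/12) + 0.95·e^(−0.0452·7/12) = 5.0181
Current forward F = (S − I)·e^(rT) = (137.96 − 5.0181)·e^(0.0452·8/12) = 132.9419 × 1.030592 = 137.0089
Value (long) = (F − K)·e^(−rT) = (137.0089 − 130.70) × 0.970316 = 6.1216
Value = ₹6.12

₹6.12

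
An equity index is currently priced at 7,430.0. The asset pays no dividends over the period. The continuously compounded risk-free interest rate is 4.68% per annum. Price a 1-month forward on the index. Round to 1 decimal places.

F = S·e^(rT) = 7430.0 · e^(0.0468 × 1/12)
= 7430.0 · e^0.003900 = 7430.0 × 1.003908
F = 7,459.0

7,459.0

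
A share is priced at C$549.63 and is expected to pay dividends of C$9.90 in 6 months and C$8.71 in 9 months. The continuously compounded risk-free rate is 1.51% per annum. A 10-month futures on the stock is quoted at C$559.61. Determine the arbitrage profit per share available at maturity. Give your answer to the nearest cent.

C$21.69 per share

PV(dividends) I = 9.90·e^(−0.0151·6/12) + 8.71·e^(−0.0151·9/12) = 18.4375
Fair futures F* = (S − I)·e^(rT) = (549.63 − 18.4375)·e^0.012583 = 531.1925 × 1.012662 = 537.9185
Market C$559.61 > fair 537.9185: forward overpriced → cash-and-carry (borrow at r, buy the stock and collect the dividends, short the forward).
Profit at T = |F_mkt − F*| = |559.61 − 537.9185| = C$21.69 per share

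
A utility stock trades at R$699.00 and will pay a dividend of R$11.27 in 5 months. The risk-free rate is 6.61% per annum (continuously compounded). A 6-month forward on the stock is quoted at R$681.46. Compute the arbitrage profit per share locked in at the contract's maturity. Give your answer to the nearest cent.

PV(dividends) I = 11.27·e^(−0.0661·5/12) = 10.9638
Fair forward F* = (S − I)·e^(rT) = (699.00 − 10.9638)·e^0.033050 = 688.0362 × 1.033602 = 711.1556
Market R$681.46 < fair 711.1556: forward underpriced → reverse cash-and-carry (short the stock, invest proceeds at r, pay the dividends, go long the forward).
Profit at T = |F_mkt − F*| = |681.46 − 711.1556| = R$29.70 per share

R$29.70 per share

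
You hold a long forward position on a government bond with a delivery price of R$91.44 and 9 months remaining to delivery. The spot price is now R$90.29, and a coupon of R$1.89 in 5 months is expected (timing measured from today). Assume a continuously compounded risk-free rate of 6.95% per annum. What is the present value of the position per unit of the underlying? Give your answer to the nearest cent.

R$1.66

PV(remaining coupons) I = 1.89·e^(−0.0695·5/12) = 1.8361
Current forward F = (S − I)·e^(rT) = (90.29 − 1.8361)·e^(0.0695·9/12) = 88.4539 × 1.053507 = 93.1868
Value (long) = (F − K)·e^(−rT) = (93.1868 − 91.44) × 0.949210 = 1.6581
Value = R$1.66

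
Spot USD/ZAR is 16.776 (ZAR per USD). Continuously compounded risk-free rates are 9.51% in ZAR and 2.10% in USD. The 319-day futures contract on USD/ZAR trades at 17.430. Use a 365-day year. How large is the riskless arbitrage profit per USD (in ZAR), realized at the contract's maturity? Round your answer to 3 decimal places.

0.468 per USD (in ZAR)

Fair futures: F* = S·e^(carry·T), with carry = (r_ZAR − r_USD) = 0.0951 − 0.0210 = 0.0741
F* = 16.776 · e^(0.0741 × 319/365) = 16.776 · e^0.064761 = 16.776 × 1.066904 = 17.8984
Market 17.430 < fair 17.8984: forward underpriced → reverse cash-and-carry (short spot, go long the forward).
At maturity, profit = |F_mkt − F*| = |17.430 − 17.8984| = 0.468 per USD (in ZAR)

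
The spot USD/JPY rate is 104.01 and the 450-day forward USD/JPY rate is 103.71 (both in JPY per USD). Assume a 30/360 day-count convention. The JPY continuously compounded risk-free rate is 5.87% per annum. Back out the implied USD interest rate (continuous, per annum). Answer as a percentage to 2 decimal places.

F = S·e^((r_JPY − r_USD)T) ⇒ r_USD = r_JPY − ln(F/S)/T
ln(103.71/104.01) = -0.002889; /(450/360) = -0.002311
r_USD = 0.0587 + 0.002311 = 0.061011
r_USD = 6.10%

6.10%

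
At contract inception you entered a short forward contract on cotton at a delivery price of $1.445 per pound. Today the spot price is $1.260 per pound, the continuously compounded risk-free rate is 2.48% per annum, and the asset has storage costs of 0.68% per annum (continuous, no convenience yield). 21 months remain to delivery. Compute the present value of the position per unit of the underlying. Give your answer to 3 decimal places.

Current fair forward for the remaining 21 months: F = S·e^((r + u)·T), (r + u) = 0.0248 + 0.0068 = 0.0316
F = 1.260 · e^(0.0316 × 21/12) = 1.260 × 1.056858 = 1.3316
Value of long forward = (F − K)·e^(−rT) = (1.3316 − 1.445) · e^(−0.0248·21/12)
= -0.1134 × 0.957528 = -0.109
Short position value = −(long value) = $0.109

$0.109 per pound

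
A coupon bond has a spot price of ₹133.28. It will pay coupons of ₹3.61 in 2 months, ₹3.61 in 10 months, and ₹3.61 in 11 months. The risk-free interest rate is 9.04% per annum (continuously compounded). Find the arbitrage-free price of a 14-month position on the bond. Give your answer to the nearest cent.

₹136.74

PV(coupons) I = 3.61·e^(−0.0904·2/12) + 3.61·e^(−0.0904·10/12) + 3.61·e^(−0.0904·11/12)
I = 3.5560 + 3.3480 + 3.3229 = 10.2269
F = (S − I)·e^(rT) = (133.28 − 10.2269) · e^(0.0904·14/12)
= 123.0531 · e^0.105467 = 123.0531 × 1.111229 = ₹136.74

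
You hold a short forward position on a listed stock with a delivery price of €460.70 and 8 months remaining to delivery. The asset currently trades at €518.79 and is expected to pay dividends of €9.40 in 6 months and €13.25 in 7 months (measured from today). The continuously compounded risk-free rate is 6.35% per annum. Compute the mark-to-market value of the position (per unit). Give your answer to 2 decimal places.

PV(remaining dividends) I = 9.40·e^(−0.0635·6/12) + 13.25·e^(−0.0635·7/12) = 21.8744
Current forward F = (S − I)·e^(rT) = (518.79 − 21.8744)·e^(0.0635·8/12) = 496.9156 × 1.043242 = 518.4032
Value (long) = (F − K)·e^(−rT) = (518.4032 − 460.70) × 0.958550 = 55.3114
Short position value = −(long value) = -€55.31

-€55.31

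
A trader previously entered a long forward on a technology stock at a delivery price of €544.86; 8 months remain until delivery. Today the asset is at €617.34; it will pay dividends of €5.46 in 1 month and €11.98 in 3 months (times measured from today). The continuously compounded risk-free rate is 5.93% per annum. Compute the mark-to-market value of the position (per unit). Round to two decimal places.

€76.36

PV(remaining dividends) I = 5.46·e^(−0.0593·1/12) + 11.98·e^(−0.0593·3/12) = 17.2368
Current forward F = (S − I)·e^(rT) = (617.34 − 17.2368)·e^(0.0593·8/12) = 600.1032 × 1.040325 = 624.3024
Value (long) = (F − K)·e^(−rT) = (624.3024 − 544.86) × 0.961238 = 76.3631
Value = €76.36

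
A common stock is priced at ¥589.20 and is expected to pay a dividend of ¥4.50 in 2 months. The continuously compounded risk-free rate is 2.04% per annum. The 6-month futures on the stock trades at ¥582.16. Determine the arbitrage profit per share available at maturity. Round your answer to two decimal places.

¥8.55 per share

PV(dividends) I = 4.50·e^(−0.0204·2/12) = 4.4847
Fair futures F* = (S − I)·e^(rT) = (589.20 − 4.4847)·e^0.010200 = 584.7153 × 1.010252 = 590.7098
Market ¥582.16 < fair 590.7098: forward underpriced → reverse cash-and-carry (short the stock, invest proceeds at r, pay the dividends, go long the forward).
Profit at T = |F_mkt − F*| = |582.16 − 590.7098| = ¥8.55 per share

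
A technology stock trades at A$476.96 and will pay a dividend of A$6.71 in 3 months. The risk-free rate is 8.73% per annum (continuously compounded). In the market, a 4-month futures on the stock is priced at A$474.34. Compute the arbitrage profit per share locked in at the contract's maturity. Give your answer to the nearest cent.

A$9.94 per share

PV(dividends) I = 6.71·e^(−0.0873·3/12) = 6.5651
Fair futures F* = (S − I)·e^(rT) = (476.96 − 6.5651)·e^0.029100 = 470.3949 × 1.029528 = 484.2847
Market A$474.34 < fair 484.2847: forward underpriced → reverse cash-and-carry (short the stock, invest proceeds at r, pay the dividends, go long the forward).
Profit at T = |F_mkt − F*| = |474.34 − 484.2847| = A$9.94 per share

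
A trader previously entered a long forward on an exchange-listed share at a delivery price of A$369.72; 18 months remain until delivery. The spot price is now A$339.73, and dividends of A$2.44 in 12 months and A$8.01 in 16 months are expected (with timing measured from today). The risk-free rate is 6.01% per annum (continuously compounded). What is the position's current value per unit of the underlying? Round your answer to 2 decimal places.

-A$7.81

PV(remaining dividends) I = 2.44·e^(−0.0601·12/12) + 8.01·e^(−0.0601·16/12) = 9.6909
Current forward F = (S − I)·e^(rT) = (339.73 − 9.6909)·e^(0.0601·18/12) = 330.0391 × 1.094338 = 361.1743
Value (long) = (F − K)·e^(−rT) = (361.1743 − 369.72) × 0.913794 = -7.8090
Value = -A$7.81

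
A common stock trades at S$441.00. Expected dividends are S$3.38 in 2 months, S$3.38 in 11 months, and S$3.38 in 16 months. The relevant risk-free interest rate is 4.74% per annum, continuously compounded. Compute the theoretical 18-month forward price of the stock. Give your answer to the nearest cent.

S$463.01

PV(dividends) I = 3.38·e^(−0.0474·2/12) + 3.38·e^(−0.0474·11/12) + 3.38·e^(−0.0474·16/12)
I = 3.3534 + 3.2363 + 3.1730 = 9.7627
F = (S − I)·e^(rT) = (441.00 − 9.7627) · e^(0.0474·18/12)
= 431.2373 · e^0.071100 = 431.2373 × 1.073689 = S$463.01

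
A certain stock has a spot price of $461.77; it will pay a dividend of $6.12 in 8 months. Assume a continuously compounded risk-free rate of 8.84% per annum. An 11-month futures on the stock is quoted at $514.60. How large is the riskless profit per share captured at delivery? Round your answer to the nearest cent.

$20.11 per share

PV(dividends) I = 6.12·e^(−0.0884·8/12) = 5.7698
Fair futures F* = (S − I)·e^(rT) = (461.77 − 5.7698)·e^0.081033 = 456.0002 × 1.084407 = 494.4898
Market $514.60 > fair 494.4898: forward overpriced → cash-and-carry (borrow at r, buy the stock and collect the dividends, short the forward).
Profit at T = |F_mkt − F*| = |514.60 − 494.4898| = $20.11 per share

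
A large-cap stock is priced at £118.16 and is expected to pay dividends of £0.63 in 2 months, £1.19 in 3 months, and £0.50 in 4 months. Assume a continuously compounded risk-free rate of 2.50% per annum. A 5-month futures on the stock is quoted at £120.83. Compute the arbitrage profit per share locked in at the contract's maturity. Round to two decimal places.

£3.76 per share

PV(dividends) I = 0.63·e^(−0.0250·2/12) + 1.19·e^(−0.0250·3/12) + 0.50·e^(−0.0250·4/12) = 2.3058
Fair futures F* = (S − I)·e^(rT) = (118.16 − 2.3058)·e^0.010417 = 115.8542 × 1.010471 = 117.0673
Market £120.83 > fair 117.0673: forward overpriced → cash-and-carry (borrow at r, buy the stock and collect the dividends, short the forward).
Profit at T = |F_mkt − F*| = |120.83 − 117.0673| = £3.76 per share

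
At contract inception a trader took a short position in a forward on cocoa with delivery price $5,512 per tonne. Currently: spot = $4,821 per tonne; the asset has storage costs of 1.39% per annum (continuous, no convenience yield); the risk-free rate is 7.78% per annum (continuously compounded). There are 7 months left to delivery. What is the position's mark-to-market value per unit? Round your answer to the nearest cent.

$407.19 per tonne

Current fair forward for the remaining 7 months: F = S·e^((r + u)·T), (r + u) = 0.0778 + 0.0139 = 0.0917
F = 4821 · e^(0.0917 × 7/12) = 4821 × 1.05494820 = 5085.9053
Value of long forward = (F − K)·e^(−rT) = (5085.9053 − 5512) · e^(−0.0778·7/12)
= -426.0947 × 0.95563109 = -407.19
Short position value = −(long value) = $407.19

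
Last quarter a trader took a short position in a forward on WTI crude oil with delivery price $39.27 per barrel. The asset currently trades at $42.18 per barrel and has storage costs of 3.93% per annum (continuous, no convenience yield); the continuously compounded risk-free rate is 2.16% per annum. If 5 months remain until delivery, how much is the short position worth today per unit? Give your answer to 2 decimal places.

-$3.96 per barrel

Current fair forward for the remaining 5 months: F = S·e^((r + u)·T), (r + u) = 0.0216 + 0.0393 = 0.0609
F = 42.18 · e^(0.0609 × 5/12) = 42.18 × 1.025700 = 43.2640
Value of long forward = (F − K)·e^(−rT) = (43.2640 − 39.27) · e^(−0.0216·5/12)
= 3.9940 × 0.991040 = 3.96
Short position value = −(long value) = -$3.96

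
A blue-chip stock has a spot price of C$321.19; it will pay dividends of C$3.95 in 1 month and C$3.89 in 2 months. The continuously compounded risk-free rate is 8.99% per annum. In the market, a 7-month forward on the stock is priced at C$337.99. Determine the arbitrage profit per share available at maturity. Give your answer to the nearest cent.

C$7.68 per share

PV(dividends) I = 3.95·e^(−0.0899·1/12) + 3.89·e^(−0.0899·2/12) = 7.7527
Fair forward F* = (S − I)·e^(rT) = (321.19 − 7.7527)·e^0.052442 = 313.4373 × 1.053841 = 330.3131
Market C$337.99 > fair 330.3131: forward overpriced → cash-and-carry (borrow at r, buy the stock and collect the dividends, short the forward).
Profit at T = |F_mkt − F*| = |337.99 − 330.3131| = C$7.68 per share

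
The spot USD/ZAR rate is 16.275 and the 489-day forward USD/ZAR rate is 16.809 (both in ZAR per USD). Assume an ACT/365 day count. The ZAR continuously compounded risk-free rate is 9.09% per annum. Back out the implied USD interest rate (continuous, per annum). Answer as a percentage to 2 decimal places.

F = S·e^((r_ZAR − r_USD)T) ⇒ r_USD = r_ZAR − ln(F/S)/T
ln(16.809/16.275) = 0.032284; /(489/365) = 0.024097
r_USD = 0.0909 − 0.024097 = 0.066803
r_USD = 6.68%

6.68%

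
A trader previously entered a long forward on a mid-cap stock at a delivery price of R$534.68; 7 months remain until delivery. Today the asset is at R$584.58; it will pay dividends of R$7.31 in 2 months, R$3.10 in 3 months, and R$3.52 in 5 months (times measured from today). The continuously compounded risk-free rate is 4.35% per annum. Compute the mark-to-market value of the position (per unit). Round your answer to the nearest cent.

PV(remaining dividends) I = 7.31·e^(−0.0435·2/12) + 3.10·e^(−0.0435·3/12) + 3.52·e^(−0.0435·5/12) = 13.7804
Current forward F = (S − I)·e^(rT) = (584.58 − 13.7804)·e^(0.0435·7/12) = 570.7996 × 1.025700 = 585.4691
Value (long) = (F − K)·e^(−rT) = (585.4691 − 534.68) × 0.974944 = 49.5165
Value = R$49.52

R$49.52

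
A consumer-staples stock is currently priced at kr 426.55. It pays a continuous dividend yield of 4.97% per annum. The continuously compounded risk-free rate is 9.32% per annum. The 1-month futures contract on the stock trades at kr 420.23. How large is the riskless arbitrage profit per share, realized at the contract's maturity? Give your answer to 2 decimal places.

kr 7.87 per share

Fair futures: F* = S·e^(carry·T), with carry = (r − q) = 0.0932 − 0.0497 = 0.0435
F* = 426.55 · e^(0.0435 × 1/12) = 426.55 · e^0.003625 = 426.55 × 1.003632 = kr 428.0992
Market kr 420.23 < fair kr 428.0992: forward underpriced → reverse cash-and-carry (short spot, go long the forward).
At maturity, profit = |F_mkt − F*| = |420.23 − 428.0992| = kr 7.87 per share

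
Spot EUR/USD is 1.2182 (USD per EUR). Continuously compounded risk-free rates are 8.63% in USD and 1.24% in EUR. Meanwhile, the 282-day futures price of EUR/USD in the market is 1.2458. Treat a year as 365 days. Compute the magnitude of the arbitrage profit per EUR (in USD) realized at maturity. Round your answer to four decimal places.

Fair futures: F* = S·e^(carry·T), with carry = (r_USD − r_EUR) = 0.0863 − 0.0124 = 0.0739
F* = 1.2182 · e^(0.0739 × 282/365) = 1.2182 · e^0.057095 = 1.2182 × 1.058756 = 1.2898
Market 1.2458 < fair 1.2898: forward underpriced → reverse cash-and-carry (short spot, go long the forward).
At maturity, profit = |F_mkt − F*| = |1.2458 − 1.2898| = 0.0440 per EUR (in USD)

0.0440 per EUR (in USD)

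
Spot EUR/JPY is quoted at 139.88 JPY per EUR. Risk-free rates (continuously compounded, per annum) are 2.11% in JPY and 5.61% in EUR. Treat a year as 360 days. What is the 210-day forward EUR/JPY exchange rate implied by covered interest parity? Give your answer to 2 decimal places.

F = S·e^((r_JPY − r_EUR)T) = 139.88 · e^((0.0211 − 0.0561) × 210/360)
= 139.88 · e^-0.020417 = 139.88 × 0.979790
F = 137.05 JPY per EUR

137.05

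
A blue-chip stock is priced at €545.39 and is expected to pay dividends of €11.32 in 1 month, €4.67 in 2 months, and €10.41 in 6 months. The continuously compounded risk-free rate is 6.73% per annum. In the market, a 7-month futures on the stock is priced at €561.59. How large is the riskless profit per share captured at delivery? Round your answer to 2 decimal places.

€21.34 per share

PV(dividends) I = 11.32·e^(−0.0673·1/12) + 4.67·e^(−0.0673·2/12) + 10.41·e^(−0.0673·6/12) = 25.9401
Fair futures F* = (S − I)·e^(rT) = (545.39 − 25.9401)·e^0.039258 = 519.4499 × 1.040039 = 540.2482
Market €561.59 > fair 540.2482: forward overpriced → cash-and-carry (borrow at r, buy the stock and collect the dividends, short the forward).
Profit at T = |F_mkt − F*| = |561.59 − 540.2482| = €21.34 per share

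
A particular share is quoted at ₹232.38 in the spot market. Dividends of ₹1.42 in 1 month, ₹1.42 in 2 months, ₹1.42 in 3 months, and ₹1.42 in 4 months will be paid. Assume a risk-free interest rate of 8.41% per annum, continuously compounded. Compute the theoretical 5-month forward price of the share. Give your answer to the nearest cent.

₹234.89

PV(dividends) I = 1.42·e^(−0.0841·1/12) + 1.42·e^(−0.0841·2/12) + 1.42·e^(−0.0841·3/12) + 1.42·e^(−0.0841·4/12)
I = 1.4101 + 1.4002 + 1.3905 + 1.3807 = 5.5815
F = (S − I)·e^(rT) = (232.38 − 5.5815) · e^(0.0841·5/12)
= 226.7985 · e^0.035042 = 226.7985 × 1.035663 = ₹234.89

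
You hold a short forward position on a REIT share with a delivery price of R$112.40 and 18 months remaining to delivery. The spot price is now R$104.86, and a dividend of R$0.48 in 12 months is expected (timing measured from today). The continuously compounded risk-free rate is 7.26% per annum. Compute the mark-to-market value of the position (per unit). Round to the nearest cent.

-R$3.61

PV(remaining dividends) I = 0.48·e^(−0.0726·12/12) = 0.4464
Current forward F = (S − I)·e^(rT) = (104.86 − 0.4464)·e^(0.0726·18/12) = 104.4136 × 1.115051 = 116.4265
Value (long) = (F − K)·e^(−rT) = (116.4265 − 112.40) × 0.896820 = 3.6110
Short position value = −(long value) = -R$3.61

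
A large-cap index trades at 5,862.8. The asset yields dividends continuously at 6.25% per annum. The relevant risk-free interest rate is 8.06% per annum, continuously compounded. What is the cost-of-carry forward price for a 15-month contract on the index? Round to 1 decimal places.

5,997.0

F = S·e^((r − q)T) = 5862.8 · e^((0.0806 − 0.0625) × 15/12)
= 5862.8 · e^0.022625 = 5862.8 × 1.022883
F = 5,997.0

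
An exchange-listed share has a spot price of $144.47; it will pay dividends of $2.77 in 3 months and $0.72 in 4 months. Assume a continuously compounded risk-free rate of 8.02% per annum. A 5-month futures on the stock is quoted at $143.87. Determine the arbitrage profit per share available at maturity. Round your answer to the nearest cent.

PV(dividends) I = 2.77·e^(−0.0802·3/12) + 0.72·e^(−0.0802·4/12) = 3.4160
Fair futures F* = (S − I)·e^(rT) = (144.47 − 3.4160)·e^0.033417 = 141.0540 × 1.033982 = 145.8473
Market $143.87 < fair 145.8473: forward underpriced → reverse cash-and-carry (short the stock, invest proceeds at r, pay the dividends, go long the forward).
Profit at T = |F_mkt − F*| = |143.87 − 145.8473| = $1.98 per share

$1.98 per share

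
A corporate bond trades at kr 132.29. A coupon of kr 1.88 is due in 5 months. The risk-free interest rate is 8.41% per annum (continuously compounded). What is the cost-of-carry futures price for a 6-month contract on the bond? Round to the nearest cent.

PV(coupons) I = 1.88·e^(−0.0841·5/12)
I = 1.8153
F = (S − I)·e^(rT) = (132.29 − 1.8153) · e^(0.0841·6/12)
= 130.4747 · e^0.042050 = 130.4747 × 1.042947 = kr 136.08

kr 136.08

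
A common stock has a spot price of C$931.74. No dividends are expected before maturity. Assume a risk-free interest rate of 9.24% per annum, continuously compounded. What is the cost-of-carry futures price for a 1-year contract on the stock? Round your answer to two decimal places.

F = S·e^(rT) = 931.74 · e^(0.0924 × 1)
= 931.74 · e^0.092400 = 931.74 × 1.096803
F = C$1,021.94

C$1,021.94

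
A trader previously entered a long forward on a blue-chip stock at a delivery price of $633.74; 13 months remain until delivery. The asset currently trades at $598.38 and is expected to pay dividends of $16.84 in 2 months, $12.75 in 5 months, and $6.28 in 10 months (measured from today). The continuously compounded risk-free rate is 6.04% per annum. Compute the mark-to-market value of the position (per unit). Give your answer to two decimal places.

PV(remaining dividends) I = 16.84·e^(−0.0604·2/12) + 12.75·e^(−0.0604·5/12) + 6.28·e^(−0.0604·10/12) = 35.0762
Current forward F = (S − I)·e^(rT) = (598.38 − 35.0762)·e^(0.0604·13/12) = 563.3038 × 1.067622 = 601.3955
Value (long) = (F − K)·e^(−rT) = (601.3955 − 633.74) × 0.936661 = -30.2958
Value = -$30.30

-$30.30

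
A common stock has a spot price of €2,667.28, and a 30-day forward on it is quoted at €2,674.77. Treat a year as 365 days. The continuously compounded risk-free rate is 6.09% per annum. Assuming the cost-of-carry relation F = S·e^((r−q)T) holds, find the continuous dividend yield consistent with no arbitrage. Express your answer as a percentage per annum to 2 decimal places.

2.68%

From F = S·e^((r−q)T): (r − q) = ln(F/S)/T
ln(2674.77/2667.28) = ln(1.002808) = 0.002804
(r − q) = 0.002804 / (30/365) = 0.034115
q = r − ln(F/S)/T = 0.0609 − 0.034115 = 0.026785
q = 2.68%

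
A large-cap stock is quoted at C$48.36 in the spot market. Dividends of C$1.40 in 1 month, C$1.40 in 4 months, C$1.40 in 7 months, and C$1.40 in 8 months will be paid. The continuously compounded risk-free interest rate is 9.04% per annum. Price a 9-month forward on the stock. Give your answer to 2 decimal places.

PV(dividends) I = 1.40·e^(−0.0904·1/12) + 1.40·e^(−0.0904·4/12) + 1.40·e^(−0.0904·7/12) + 1.40·e^(−0.0904·8/12)
I = 1.3895 + 1.3584 + 1.3281 + 1.3181 = 5.3941
F = (S − I)·e^(rT) = (48.36 − 5.3941) · e^(0.0904·9/12)
= 42.9659 · e^0.067800 = 42.9659 × 1.070151 = C$45.98

C$45.98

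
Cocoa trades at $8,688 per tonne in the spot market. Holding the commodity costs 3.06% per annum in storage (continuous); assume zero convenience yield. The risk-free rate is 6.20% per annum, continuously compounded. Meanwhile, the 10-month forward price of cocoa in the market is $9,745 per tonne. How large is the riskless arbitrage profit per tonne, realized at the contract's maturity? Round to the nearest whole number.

$360 per tonne

Fair forward: F* = S·e^(carry·T), with carry = (r + u) = 0.0620 + 0.0306 = 0.0926
F* = 8688 · e^(0.0926 × 10/12) = 8688 · e^0.077167 = 8688 × 1.080222 = $9384.9687
Market $9745 > fair $9384.9687: forward overpriced → cash-and-carry (buy spot, short the forward).
At maturity, profit = |F_mkt − F*| = |9745 − 9384.9687| = $360 per tonne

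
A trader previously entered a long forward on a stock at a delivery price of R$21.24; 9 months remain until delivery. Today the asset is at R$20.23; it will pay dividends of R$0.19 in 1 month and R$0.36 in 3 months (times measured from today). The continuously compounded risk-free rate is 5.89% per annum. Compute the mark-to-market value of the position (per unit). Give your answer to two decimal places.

PV(remaining dividends) I = 0.19·e^(−0.0589·1/12) + 0.36·e^(−0.0589·3/12) = 0.5438
Current forward F = (S − I)·e^(rT) = (20.23 − 0.5438)·e^(0.0589·9/12) = 19.6862 × 1.045165 = 20.5753
Value (long) = (F − K)·e^(−rT) = (20.5753 − 21.24) × 0.956787 = -0.6360
Value = -R$0.64

-R$0.64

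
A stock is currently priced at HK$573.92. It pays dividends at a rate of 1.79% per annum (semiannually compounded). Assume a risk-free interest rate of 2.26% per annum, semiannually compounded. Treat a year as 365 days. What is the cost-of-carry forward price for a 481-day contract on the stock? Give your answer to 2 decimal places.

HK$577.45

F = S · (1+r/2)^(2T) / (1+q/2)^(2T)
= 573.92 × 1.030058 / 1.023762 = 573.92 × 1.006150
F = HK$577.45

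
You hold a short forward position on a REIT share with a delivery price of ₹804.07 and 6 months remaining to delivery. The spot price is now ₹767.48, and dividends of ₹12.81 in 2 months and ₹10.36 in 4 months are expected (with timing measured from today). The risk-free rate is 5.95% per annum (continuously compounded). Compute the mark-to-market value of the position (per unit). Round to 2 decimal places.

PV(remaining dividends) I = 12.81·e^(−0.0595·2/12) + 10.36·e^(−0.0595·4/12) = 22.8401
Current forward F = (S − I)·e^(rT) = (767.48 − 22.8401)·e^(0.0595·6/12) = 744.6399 × 1.030197 = 767.1258
Value (long) = (F − K)·e^(−rT) = (767.1258 − 804.07) × 0.970688 = -35.8613
Short position value = −(long value) = ₹35.86

₹35.86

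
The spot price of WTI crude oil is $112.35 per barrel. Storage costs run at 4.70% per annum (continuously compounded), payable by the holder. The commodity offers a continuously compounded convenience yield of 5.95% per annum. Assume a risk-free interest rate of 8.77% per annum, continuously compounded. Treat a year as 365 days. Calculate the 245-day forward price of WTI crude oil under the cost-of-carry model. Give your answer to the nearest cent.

Net carry = r + u − y = 0.0877 + 0.0470 − 0.0595 = 0.0752
F = S·e^((r+u−y)T) = 112.35 · e^(0.0752 × 245/365) = 112.35 · e^0.050477
= 112.35 × 1.051773 = $118.17 per barrel

$118.17 per barrel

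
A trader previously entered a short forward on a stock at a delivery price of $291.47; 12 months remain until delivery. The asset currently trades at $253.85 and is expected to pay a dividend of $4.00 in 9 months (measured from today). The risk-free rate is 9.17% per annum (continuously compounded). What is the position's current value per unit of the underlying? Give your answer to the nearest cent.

PV(remaining dividends) I = 4.00·e^(−0.0917·9/12) = 3.7341
Current forward F = (S − I)·e^(rT) = (253.85 − 3.7341)·e^(0.0917·12/12) = 250.1159 × 1.096036 = 274.1360
Value (long) = (F − K)·e^(−rT) = (274.1360 − 291.47) × 0.912379 = -15.8152
Short position value = −(long value) = $15.82

$15.82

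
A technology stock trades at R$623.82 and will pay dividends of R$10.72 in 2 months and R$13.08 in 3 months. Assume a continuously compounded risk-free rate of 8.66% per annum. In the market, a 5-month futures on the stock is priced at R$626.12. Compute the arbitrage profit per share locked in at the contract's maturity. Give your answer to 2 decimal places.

R$3.60 per share

PV(dividends) I = 10.72·e^(−0.0866·2/12) + 13.08·e^(−0.0866·3/12) = 23.3662
Fair futures F* = (S − I)·e^(rT) = (623.82 − 23.3662)·e^0.036083 = 600.4538 × 1.036742 = 622.5157
Market R$626.12 > fair 622.5157: forward overpriced → cash-and-carry (borrow at r, buy the stock and collect the dividends, short the forward).
Profit at T = |F_mkt − F*| = |626.12 − 622.5157| = R$3.60 per share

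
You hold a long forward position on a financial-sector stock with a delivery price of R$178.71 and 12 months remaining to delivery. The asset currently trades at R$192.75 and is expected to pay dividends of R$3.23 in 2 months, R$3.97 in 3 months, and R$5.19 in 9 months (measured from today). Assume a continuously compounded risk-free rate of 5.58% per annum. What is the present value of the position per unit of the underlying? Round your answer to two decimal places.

PV(remaining dividends) I = 3.23·e^(−0.0558·2/12) + 3.97·e^(−0.0558·3/12) + 5.19·e^(−0.0558·9/12) = 12.0924
Current forward F = (S − I)·e^(rT) = (192.75 − 12.0924)·e^(0.0558·12/12) = 180.6576 × 1.057386 = 191.0248
Value (long) = (F − K)·e^(−rT) = (191.0248 − 178.71) × 0.945728 = 11.6465
Value = R$11.65

R$11.65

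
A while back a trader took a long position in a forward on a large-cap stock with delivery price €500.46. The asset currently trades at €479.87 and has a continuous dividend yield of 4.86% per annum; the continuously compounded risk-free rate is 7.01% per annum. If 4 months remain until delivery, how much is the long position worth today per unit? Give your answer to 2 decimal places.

Current fair forward for the remaining 4 months: F = S·e^((r − q)·T), (r − q) = 0.0701 − 0.0486 = 0.0215
F = 479.87 · e^(0.0215 × 4/12) = 479.87 × 1.007192 = 483.3212
Value of long forward = (F − K)·e^(−rT) = (483.3212 − 500.46) · e^(−0.0701·4/12)
= -17.1388 × 0.976904 = -16.74

-€16.74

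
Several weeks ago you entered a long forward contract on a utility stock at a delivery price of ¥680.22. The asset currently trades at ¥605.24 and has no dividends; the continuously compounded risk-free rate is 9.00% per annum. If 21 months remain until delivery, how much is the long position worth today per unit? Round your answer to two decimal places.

Current fair forward for the remaining 21 months: F = S·e^(r·T), r = 0.0900
F = 605.24 · e^(0.0900 × 21/12) = 605.24 × 1.170581 = 708.4824
Value of long forward = (F − K)·e^(−rT) = (708.4824 − 680.22) · e^(−0.0900·21/12)
= 28.2624 × 0.854277 = 24.14

¥24.14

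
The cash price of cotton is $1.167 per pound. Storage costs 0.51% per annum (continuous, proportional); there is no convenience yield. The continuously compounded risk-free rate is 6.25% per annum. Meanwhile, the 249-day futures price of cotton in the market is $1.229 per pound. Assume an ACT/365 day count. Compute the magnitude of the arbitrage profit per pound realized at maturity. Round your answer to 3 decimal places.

$0.007 per pound

Fair futures: F* = S·e^(carry·T), with carry = (r + u) = 0.0625 + 0.0051 = 0.0676
F* = 1.167 · e^(0.0676 × 249/365) = 1.167 · e^0.046116 = 1.167 × 1.047196 = $1.2221
Market $1.229 > fair $1.2221: forward overpriced → cash-and-carry (buy spot, short the forward).
At maturity, profit = |F_mkt − F*| = |1.229 − 1.2221| = $0.007 per pound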